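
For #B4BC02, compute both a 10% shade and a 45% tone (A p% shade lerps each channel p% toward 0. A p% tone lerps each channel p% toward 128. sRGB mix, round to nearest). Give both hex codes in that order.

#A2A902, #9DA13B

#B4BC02 is rgb(180, 188, 2).
10% shade:
  R: 180 + 0.1×(0−180) = 180 − 18 = 162 → 162
  G: 188 − 18.8 = 169.2 → 169
  B: 2 + 0.1×(0−2) = 2 − 0.2 = 1.8 → 2
  → #A2A902
45% tone:
  R: 180 + 0.45×(128−180) = 180 − 23.4 = 156.6 → 157
  G: 188 − 27 = 161 → 161
  B: 2 + 0.45×(128−2) = 2 + 56.7 = 58.7 → 59
  → #9DA13B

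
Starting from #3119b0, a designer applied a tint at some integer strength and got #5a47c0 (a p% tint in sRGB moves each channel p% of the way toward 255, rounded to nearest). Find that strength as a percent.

#3119b0 is rgb(49, 25, 176); #5a47c0 is rgb(90, 71, 192).
On the G channel (widest range): 71 ≈ 25 + (p/100)(255 − 25), so p ≈ 100×(71 − 25)/(255 − 25) = 4600/230 = 20.00.
p = 20 reproduces all three channels after rounding.

20%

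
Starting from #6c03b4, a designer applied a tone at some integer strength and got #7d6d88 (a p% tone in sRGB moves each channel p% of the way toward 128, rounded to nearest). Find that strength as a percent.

85%

#6c03b4 is rgb(108, 3, 180); #7d6d88 is rgb(125, 109, 136).
On the G channel (widest range): 109 ≈ 3 + (p/100)(128 − 3), so p ≈ 100×(109 − 3)/(128 − 3) = 10600/125 = 84.80.
p = 85 reproduces all three channels after rounding.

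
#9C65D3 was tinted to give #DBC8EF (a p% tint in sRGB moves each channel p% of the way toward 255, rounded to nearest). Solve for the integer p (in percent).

64%

#9C65D3 is rgb(156, 101, 211); #DBC8EF is rgb(219, 200, 239).
On the G channel (widest range): 200 ≈ 101 + (p/100)(255 − 101), so p ≈ 100×(200 − 101)/(255 − 101) = 9900/154 = 64.29.
p = 64 reproduces all three channels after rounding.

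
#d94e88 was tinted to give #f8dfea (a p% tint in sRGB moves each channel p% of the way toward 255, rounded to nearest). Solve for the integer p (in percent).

82%

#d94e88 is rgb(217, 78, 136); #f8dfea is rgb(248, 223, 234).
On the G channel (widest range): 223 ≈ 78 + (p/100)(255 − 78), so p ≈ 100×(223 − 78)/(255 − 78) = 14500/177 = 81.92.
p = 82 reproduces all three channels after rounding.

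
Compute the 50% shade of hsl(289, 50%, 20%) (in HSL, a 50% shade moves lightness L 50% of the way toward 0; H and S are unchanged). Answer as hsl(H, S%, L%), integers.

L moves 50% from 20 toward 0: 20 − 10 = 10 → 10.
H and S are unchanged.

hsl(289, 50%, 10%)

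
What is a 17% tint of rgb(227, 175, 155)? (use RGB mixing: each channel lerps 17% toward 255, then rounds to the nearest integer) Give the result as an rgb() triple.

Per channel, c → c + 0.17(255 − c):
  R: 227 + 4.76 = 231.76 → 232
  G: 175 + 0.17×(255−175) = 175 + 13.6 = 188.6 → 189
  B: 155 + 0.17×(255−155) = 155 + 17 = 172 → 172

rgb(232, 189, 172)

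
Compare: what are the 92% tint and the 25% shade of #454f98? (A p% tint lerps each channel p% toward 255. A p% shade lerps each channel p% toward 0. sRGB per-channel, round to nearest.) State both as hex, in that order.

#454f98 is rgb(69, 79, 152).
92% tint:
  R: 69 + 0.92×(255−69) = 69 + 171.12 = 240.12 → 240
  G: 79 + 0.92×(255−79) = 79 + 161.92 = 240.92 → 241
  B: 152 + 0.92×(255−152) = 152 + 94.76 = 246.76 → 247
  → #f0f1f7
25% shade:
  R: 69 + 0.25×(0−69) = 69 − 17.25 = 51.75 → 52
  G: 79 + 0.25×(0−79) = 79 − 19.75 = 59.25 → 59
  B: 152 + 0.25×(0−152) = 152 − 38 = 114 → 114
  → #343b72

#f0f1f7, #343b72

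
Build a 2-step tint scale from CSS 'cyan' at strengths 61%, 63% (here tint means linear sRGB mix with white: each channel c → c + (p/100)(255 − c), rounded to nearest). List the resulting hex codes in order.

CSS cyan is rgb(0, 255, 255).
61%: (0 + 155.55 = 155.55→156, 255→255, 255→255) → #9CFFFF
63%: (0 + 160.65 = 160.65→161, 255→255, 255→255) → #A1FFFF

#9CFFFF, #A1FFFF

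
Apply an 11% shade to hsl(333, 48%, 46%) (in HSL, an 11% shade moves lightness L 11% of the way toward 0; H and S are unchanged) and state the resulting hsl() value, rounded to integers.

L moves 11% from 46 toward 0: 46 − 5.06 = 40.94 → 41.
H and S are unchanged.

hsl(333, 48%, 41%)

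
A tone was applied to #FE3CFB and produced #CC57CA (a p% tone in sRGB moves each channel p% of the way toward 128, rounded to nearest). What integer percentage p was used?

#FE3CFB is rgb(254, 60, 251); #CC57CA is rgb(204, 87, 202).
On the R channel (widest range): 204 ≈ 254 + (p/100)(128 − 254), so p ≈ 100×(204 − 254)/(128 − 254) = -5000/-126 = 39.68.
p = 40 reproduces all three channels after rounding.

40%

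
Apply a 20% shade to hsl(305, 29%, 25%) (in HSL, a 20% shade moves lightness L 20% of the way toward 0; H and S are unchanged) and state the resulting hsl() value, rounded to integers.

L moves 20% from 25 toward 0: 25 − 5 = 20 → 20.
H and S are unchanged.

hsl(305, 29%, 20%)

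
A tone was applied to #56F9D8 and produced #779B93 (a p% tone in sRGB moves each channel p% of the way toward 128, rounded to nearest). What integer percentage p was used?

#56F9D8 is rgb(86, 249, 216); #779B93 is rgb(119, 155, 147).
On the G channel (widest range): 155 ≈ 249 + (p/100)(128 − 249), so p ≈ 100×(155 − 249)/(128 − 249) = -9400/-121 = 77.69.
p = 78 reproduces all three channels after rounding.

78%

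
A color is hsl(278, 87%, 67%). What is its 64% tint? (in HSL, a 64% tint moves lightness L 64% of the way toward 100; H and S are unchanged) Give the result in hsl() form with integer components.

hsl(278, 87%, 88%)

L moves 64% from 67 toward 100: 67 + 21.12 = 88.12 → 88.
H and S are unchanged.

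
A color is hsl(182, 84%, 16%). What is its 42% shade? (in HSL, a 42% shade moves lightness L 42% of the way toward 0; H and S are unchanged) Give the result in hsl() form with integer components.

L moves 42% from 16 toward 0: 16 − 6.72 = 9.28 → 9.
H and S are unchanged.

hsl(182, 84%, 9%)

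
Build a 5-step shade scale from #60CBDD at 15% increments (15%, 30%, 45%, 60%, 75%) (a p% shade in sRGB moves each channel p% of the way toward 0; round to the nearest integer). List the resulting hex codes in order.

#60CBDD is rgb(96, 203, 221).
15%: (96 − 14.4 = 81.6→82, 203 − 30.45 = 172.55→173, 221 − 33.15 = 187.85→188) → #52ADBC
30%: (96 − 28.8 = 67.2→67, 203 − 60.9 = 142.1→142, 221 − 66.3 = 154.7→155) → #438E9B
45%: (96 − 43.2 = 52.8→53, 203 − 91.35 = 111.65→112, 221 − 99.45 = 121.55→122) → #35707A
60%: (96 − 57.6 = 38.4→38, 203 − 121.8 = 81.2→81, 221 − 132.6 = 88.4→88) → #265158
75%: (96 − 72 = 24→24, 203 − 152.25 = 50.75→51, 221 − 165.75 = 55.25→55) → #183337

#52ADBC, #438E9B, #35707A, #265158, #183337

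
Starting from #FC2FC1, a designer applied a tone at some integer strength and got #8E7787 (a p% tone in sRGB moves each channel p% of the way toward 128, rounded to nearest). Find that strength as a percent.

89%

#FC2FC1 is rgb(252, 47, 193); #8E7787 is rgb(142, 119, 135).
On the R channel (widest range): 142 ≈ 252 + (p/100)(128 − 252), so p ≈ 100×(142 − 252)/(128 − 252) = -11000/-124 = 88.71.
p = 89 reproduces all three channels after rounding.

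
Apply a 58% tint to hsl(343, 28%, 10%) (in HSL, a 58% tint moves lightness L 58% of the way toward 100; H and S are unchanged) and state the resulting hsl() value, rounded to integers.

L moves 58% from 10 toward 100: 10 + 52.2 = 62.2 → 62.
H and S are unchanged.

hsl(343, 28%, 62%)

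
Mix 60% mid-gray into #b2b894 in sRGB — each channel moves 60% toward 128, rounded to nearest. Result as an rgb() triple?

#b2b894 is rgb(178, 184, 148).
Lerp each channel 60% toward 128:
  R: 178 − 30 = 148 → 148
  G: 184 − 33.6 = 150.4 → 150
  B: 148 + 0.6×(128−148) = 148 − 12 = 136 → 136

rgb(148, 150, 136)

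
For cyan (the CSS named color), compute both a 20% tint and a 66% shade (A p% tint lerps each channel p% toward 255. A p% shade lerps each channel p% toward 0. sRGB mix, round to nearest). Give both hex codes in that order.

CSS cyan is rgb(0, 255, 255).
20% tint:
  R: 0 + 0.2×(255−0) = 0 + 51 = 51 → 51
  G: 255 + 0 = 255 → 255
  B: 255 + 0 = 255 → 255
  → #33FFFF
66% shade:
  R: 0 + 0 = 0 → 0
  G: 255 − 168.3 = 86.7 → 87
  B: 255 + 0.66×(0−255) = 255 − 168.3 = 86.7 → 87
  → #005757

#33FFFF, #005757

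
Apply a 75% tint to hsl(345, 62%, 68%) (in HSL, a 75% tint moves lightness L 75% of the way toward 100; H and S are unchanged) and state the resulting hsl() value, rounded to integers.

hsl(345, 62%, 92%)

L moves 75% from 68 toward 100: 68 + 24 = 92 → 92.
H and S are unchanged.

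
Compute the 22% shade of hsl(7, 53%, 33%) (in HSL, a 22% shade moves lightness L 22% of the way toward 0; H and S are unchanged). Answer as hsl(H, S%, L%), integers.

hsl(7, 53%, 26%)

L moves 22% from 33 toward 0: 33 − 7.26 = 25.74 → 26.
H and S are unchanged.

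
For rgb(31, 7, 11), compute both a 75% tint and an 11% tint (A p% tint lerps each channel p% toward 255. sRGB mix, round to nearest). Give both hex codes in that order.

#C7C1C2, #382226

75% tint:
  R: 31 + 0.75×(255−31) = 31 + 168 = 199 → 199
  G: 7 + 0.75×(255−7) = 7 + 186 = 193 → 193
  B: 11 + 183 = 194 → 194
  → #C7C1C2
11% tint:
  R: 31 + 0.11×(255−31) = 31 + 24.64 = 55.64 → 56
  G: 7 + 0.11×(255−7) = 7 + 27.28 = 34.28 → 34
  B: 11 + 26.84 = 37.84 → 38
  → #382226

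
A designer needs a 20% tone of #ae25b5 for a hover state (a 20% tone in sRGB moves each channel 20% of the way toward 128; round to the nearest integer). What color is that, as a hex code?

#ae25b5 is rgb(174, 37, 181).
Lerp each channel 20% toward 128:
  R: 174 + 0.2×(128−174) = 174 − 9.2 = 164.8 → 165
  G: 37 + 0.2×(128−37) = 37 + 18.2 = 55.2 → 55
  B: 181 + 0.2×(128−181) = 181 − 10.6 = 170.4 → 170
rgb(165, 55, 170) = #a537aa.

#a537aa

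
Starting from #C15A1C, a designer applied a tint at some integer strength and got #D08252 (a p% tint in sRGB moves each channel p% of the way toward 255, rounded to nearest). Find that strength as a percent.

#C15A1C is rgb(193, 90, 28); #D08252 is rgb(208, 130, 82).
On the B channel (widest range): 82 ≈ 28 + (p/100)(255 − 28), so p ≈ 100×(82 − 28)/(255 − 28) = 5400/227 = 23.79.
p = 24 reproduces all three channels after rounding.

24%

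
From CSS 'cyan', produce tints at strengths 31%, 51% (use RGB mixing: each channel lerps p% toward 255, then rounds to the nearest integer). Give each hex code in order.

#4FFFFF, #82FFFF

CSS cyan is rgb(0, 255, 255).
31%: (0 + 79.05 = 79.05→79, 255→255, 255→255) → #4FFFFF
51%: (0 + 130.05 = 130.05→130, 255→255, 255→255) → #82FFFF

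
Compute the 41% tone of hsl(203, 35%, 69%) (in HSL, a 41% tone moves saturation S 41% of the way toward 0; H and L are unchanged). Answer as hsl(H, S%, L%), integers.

hsl(203, 21%, 69%)

S moves 41% from 35 toward 0: 35 − 14.35 = 20.65 → 21.
H and L are unchanged.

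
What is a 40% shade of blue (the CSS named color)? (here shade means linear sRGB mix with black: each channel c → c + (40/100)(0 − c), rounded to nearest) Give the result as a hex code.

#000099

CSS blue is rgb(0, 0, 255).
Per channel, c → c + 0.4(0 − c):
  R: 0 + 0.4×(0−0) = 0 + 0 = 0 → 0
  G: 0 + 0.4×(0−0) = 0 + 0 = 0 → 0
  B: 255 + 0.4×(0−255) = 255 − 102 = 153 → 153
rgb(0, 0, 153) = #000099.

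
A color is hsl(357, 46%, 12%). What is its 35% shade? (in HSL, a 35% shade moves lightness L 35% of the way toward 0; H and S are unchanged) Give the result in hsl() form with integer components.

hsl(357, 46%, 8%)

L moves 35% from 12 toward 0: 12 − 4.2 = 7.8 → 8.
H and S are unchanged.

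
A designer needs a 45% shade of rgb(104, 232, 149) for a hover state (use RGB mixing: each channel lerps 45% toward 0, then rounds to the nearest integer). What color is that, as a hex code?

Lerp each channel 45% toward 0:
  R: 104 + 0.45×(0−104) = 104 − 46.8 = 57.2 → 57
  G: 232 + 0.45×(0−232) = 232 − 104.4 = 127.6 → 128
  B: 149 + 0.45×(0−149) = 149 − 67.05 = 81.95 → 82
rgb(57, 128, 82) = #398052.

#398052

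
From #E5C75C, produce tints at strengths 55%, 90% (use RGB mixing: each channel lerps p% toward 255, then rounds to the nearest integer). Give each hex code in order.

#F3E6B6, #FCF9EF

#E5C75C is rgb(229, 199, 92).
55%: (229 + 14.3 = 243.3→243, 199 + 30.8 = 229.8→230, 92 + 89.65 = 181.65→182) → #F3E6B6
90%: (229 + 23.4 = 252.4→252, 199 + 50.4 = 249.4→249, 92 + 146.7 = 238.7→239) → #FCF9EF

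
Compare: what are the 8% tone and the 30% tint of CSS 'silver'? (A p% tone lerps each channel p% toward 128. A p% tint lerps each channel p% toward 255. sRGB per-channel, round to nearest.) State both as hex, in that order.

#BBBBBB, #D3D3D3

CSS silver is rgb(192, 192, 192).
8% tone:
  R: 192 + 0.08×(128−192) = 192 − 5.12 = 186.88 → 187
  G: 192 + 0.08×(128−192) = 192 − 5.12 = 186.88 → 187
  B: 192 + 0.08×(128−192) = 192 − 5.12 = 186.88 → 187
  → #BBBBBB
30% tint:
  R: 192 + 0.3×(255−192) = 192 + 18.9 = 210.9 → 211
  G: 192 + 18.9 = 210.9 → 211
  B: 192 + 0.3×(255−192) = 192 + 18.9 = 210.9 → 211
  → #D3D3D3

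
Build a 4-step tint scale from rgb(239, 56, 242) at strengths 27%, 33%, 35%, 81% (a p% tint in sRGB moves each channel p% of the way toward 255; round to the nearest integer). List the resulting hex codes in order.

27%: (239 + 4.32 = 243.32→243, 56 + 53.73 = 109.73→110, 242 + 3.51 = 245.51→246) → #F36EF6
33%: (239 + 5.28 = 244.28→244, 56 + 65.67 = 121.67→122, 242 + 4.29 = 246.29→246) → #F47AF6
35%: (239 + 5.6 = 244.6→245, 56 + 69.65 = 125.65→126, 242 + 4.55 = 246.55→247) → #F57EF7
81%: (239 + 12.96 = 251.96→252, 56 + 161.19 = 217.19→217, 242 + 10.53 = 252.53→253) → #FCD9FD

#F36EF6, #F47AF6, #F57EF7, #FCD9FD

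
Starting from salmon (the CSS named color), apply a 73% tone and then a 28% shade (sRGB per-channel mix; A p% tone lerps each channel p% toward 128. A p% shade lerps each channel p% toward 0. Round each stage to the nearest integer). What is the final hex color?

CSS salmon is rgb(250, 128, 114).
Lerp each channel 73% toward 128:
  R: 250 + 0.73×(128−250) = 250 − 89.06 = 160.94 → 161
  G: 128 + 0 = 128 → 128
  B: 114 + 10.22 = 124.22 → 124
After the tone: rgb(161, 128, 124) = #a1807c.
Lerp each channel 28% toward 0:
  R: 161 − 45.08 = 115.92 → 116
  G: 128 + 0.28×(0−128) = 128 − 35.84 = 92.16 → 92
  B: 124 − 34.72 = 89.28 → 89
rgb(116, 92, 89) = #745c59.

#745c59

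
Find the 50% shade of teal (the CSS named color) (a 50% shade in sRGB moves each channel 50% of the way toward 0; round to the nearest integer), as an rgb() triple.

rgb(0, 64, 64)

CSS teal is rgb(0, 128, 128).
A 50% shade moves each channel 50% toward 0:
  R: 0 + 0 = 0 → 0
  G: 128 − 64 = 64 → 64
  B: 128 + 0.5×(0−128) = 128 − 64 = 64 → 64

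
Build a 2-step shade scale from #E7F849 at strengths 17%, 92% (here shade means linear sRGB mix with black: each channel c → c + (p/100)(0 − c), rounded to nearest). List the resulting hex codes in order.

#C0CE3D, #121406

#E7F849 is rgb(231, 248, 73).
17%: (231 − 39.27 = 191.73→192, 248 − 42.16 = 205.84→206, 73 − 12.41 = 60.59→61) → #C0CE3D
92%: (231 − 212.52 = 18.48→18, 248 − 228.16 = 19.84→20, 73 − 67.16 = 5.84→6) → #121406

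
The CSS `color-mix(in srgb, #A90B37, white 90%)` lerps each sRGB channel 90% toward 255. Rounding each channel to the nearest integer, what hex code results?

#A90B37 is rgb(169, 11, 55).
A 90% tint moves each channel 90% toward 255:
  R: 169 + 77.4 = 246.4 → 246
  G: 11 + 0.9×(255−11) = 11 + 219.6 = 230.6 → 231
  B: 55 + 0.9×(255−55) = 55 + 180 = 235 → 235
rgb(246, 231, 235) = #F6E7EB.

#F6E7EB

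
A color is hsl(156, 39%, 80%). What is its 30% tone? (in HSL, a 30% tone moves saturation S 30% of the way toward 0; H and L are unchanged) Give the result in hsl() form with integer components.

S moves 30% from 39 toward 0: 39 − 11.7 = 27.3 → 27.
H and L are unchanged.

hsl(156, 27%, 80%)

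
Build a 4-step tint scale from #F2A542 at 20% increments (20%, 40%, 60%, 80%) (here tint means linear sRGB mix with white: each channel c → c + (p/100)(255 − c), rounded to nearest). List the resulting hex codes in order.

#F2A542 is rgb(242, 165, 66).
20%: (242 + 2.6 = 244.6→245, 165 + 18 = 183→183, 66 + 37.8 = 103.8→104) → #F5B768
40%: (242 + 5.2 = 247.2→247, 165 + 36 = 201→201, 66 + 75.6 = 141.6→142) → #F7C98E
60%: (242 + 7.8 = 249.8→250, 165 + 54 = 219→219, 66 + 113.4 = 179.4→179) → #FADBB3
80%: (242 + 10.4 = 252.4→252, 165 + 72 = 237→237, 66 + 151.2 = 217.2→217) → #FCEDD9

#F5B768, #F7C98E, #FADBB3, #FCEDD9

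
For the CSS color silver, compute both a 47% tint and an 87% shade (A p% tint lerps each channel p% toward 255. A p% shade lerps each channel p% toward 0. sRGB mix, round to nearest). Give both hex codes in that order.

#dedede, #191919

CSS silver is rgb(192, 192, 192).
47% tint:
  R: 192 + 0.47×(255−192) = 192 + 29.61 = 221.61 → 222
  G: 192 + 0.47×(255−192) = 192 + 29.61 = 221.61 → 222
  B: 192 + 29.61 = 221.61 → 222
  → #dedede
87% shade:
  R: 192 − 167.04 = 24.96 → 25
  G: 192 + 0.87×(0−192) = 192 − 167.04 = 24.96 → 25
  B: 192 − 167.04 = 24.96 → 25
  → #191919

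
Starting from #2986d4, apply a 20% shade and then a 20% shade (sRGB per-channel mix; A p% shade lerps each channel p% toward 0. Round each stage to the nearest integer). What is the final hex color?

#1a5688

#2986d4 is rgb(41, 134, 212).
Lerp each channel 20% toward 0:
  R: 41 − 8.2 = 32.8 → 33
  G: 134 − 26.8 = 107.2 → 107
  B: 212 − 42.4 = 169.6 → 170
After the shade: rgb(33, 107, 170) = #216baa.
A 20% shade moves each channel 20% toward 0:
  R: 33 − 6.6 = 26.4 → 26
  G: 107 + 0.2×(0−107) = 107 − 21.4 = 85.6 → 86
  B: 170 − 34 = 136 → 136
rgb(26, 86, 136) = #1a5688.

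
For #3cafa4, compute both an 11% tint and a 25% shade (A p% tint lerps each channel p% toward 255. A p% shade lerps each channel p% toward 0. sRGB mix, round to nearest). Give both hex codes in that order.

#3cafa4 is rgb(60, 175, 164).
11% tint:
  R: 60 + 21.45 = 81.45 → 81
  G: 175 + 8.8 = 183.8 → 184
  B: 164 + 0.11×(255−164) = 164 + 10.01 = 174.01 → 174
  → #51b8ae
25% shade:
  R: 60 − 15 = 45 → 45
  G: 175 + 0.25×(0−175) = 175 − 43.75 = 131.25 → 131
  B: 164 + 0.25×(0−164) = 164 − 41 = 123 → 123
  → #2d837b

#51b8ae, #2d837b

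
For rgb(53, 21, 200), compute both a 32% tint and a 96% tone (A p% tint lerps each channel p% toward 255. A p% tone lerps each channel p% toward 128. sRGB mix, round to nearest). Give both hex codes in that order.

32% tint:
  R: 53 + 64.64 = 117.64 → 118
  G: 21 + 74.88 = 95.88 → 96
  B: 200 + 17.6 = 217.6 → 218
  → #7660DA
96% tone:
  R: 53 + 0.96×(128−53) = 53 + 72 = 125 → 125
  G: 21 + 0.96×(128−21) = 21 + 102.72 = 123.72 → 124
  B: 200 − 69.12 = 130.88 → 131
  → #7D7C83

#7660DA, #7D7C83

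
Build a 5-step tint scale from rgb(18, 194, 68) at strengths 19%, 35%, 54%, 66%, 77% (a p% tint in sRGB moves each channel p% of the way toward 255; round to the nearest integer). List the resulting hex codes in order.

#3FCE68, #65D785, #92E3A9, #AEEABF, #C8F1D4

19%: (18 + 45.03 = 63.03→63, 194 + 11.59 = 205.59→206, 68 + 35.53 = 103.53→104) → #3FCE68
35%: (18 + 82.95 = 100.95→101, 194 + 21.35 = 215.35→215, 68 + 65.45 = 133.45→133) → #65D785
54%: (18 + 127.98 = 145.98→146, 194 + 32.94 = 226.94→227, 68 + 100.98 = 168.98→169) → #92E3A9
66%: (18 + 156.42 = 174.42→174, 194 + 40.26 = 234.26→234, 68 + 123.42 = 191.42→191) → #AEEABF
77%: (18 + 182.49 = 200.49→200, 194 + 46.97 = 240.97→241, 68 + 143.99 = 211.99→212) → #C8F1D4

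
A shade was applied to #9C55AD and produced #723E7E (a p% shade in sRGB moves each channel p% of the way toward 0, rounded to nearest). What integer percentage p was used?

27%

#9C55AD is rgb(156, 85, 173); #723E7E is rgb(114, 62, 126).
On the B channel (widest range): 126 ≈ 173 + (p/100)(0 − 173), so p ≈ 100×(126 − 173)/(0 − 173) = -4700/-173 = 27.17.
p = 27 reproduces all three channels after rounding.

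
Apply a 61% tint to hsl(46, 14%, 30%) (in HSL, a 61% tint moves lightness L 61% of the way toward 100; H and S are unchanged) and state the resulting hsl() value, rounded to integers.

hsl(46, 14%, 73%)

L moves 61% from 30 toward 100: 30 + 42.7 = 72.7 → 73.
H and S are unchanged.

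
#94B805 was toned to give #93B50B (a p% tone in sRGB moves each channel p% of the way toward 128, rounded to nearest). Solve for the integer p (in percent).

#94B805 is rgb(148, 184, 5); #93B50B is rgb(147, 181, 11).
On the B channel (widest range): 11 ≈ 5 + (p/100)(128 − 5), so p ≈ 100×(11 − 5)/(128 − 5) = 600/123 = 4.88.
p = 5 reproduces all three channels after rounding.

5%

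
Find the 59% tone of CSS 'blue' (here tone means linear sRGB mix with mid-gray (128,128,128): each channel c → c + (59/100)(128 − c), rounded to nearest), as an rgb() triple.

rgb(76, 76, 180)

CSS blue is rgb(0, 0, 255).
Per channel, c → c + 0.59(128 − c):
  R: 0 + 75.52 = 75.52 → 76
  G: 0 + 0.59×(128−0) = 0 + 75.52 = 75.52 → 76
  B: 255 + 0.59×(128−255) = 255 − 74.93 = 180.07 → 180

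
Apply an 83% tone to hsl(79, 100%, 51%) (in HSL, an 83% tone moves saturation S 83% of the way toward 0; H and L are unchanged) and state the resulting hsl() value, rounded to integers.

hsl(79, 17%, 51%)

S moves 83% from 100 toward 0: 100 − 83 = 17 → 17.
H and L are unchanged.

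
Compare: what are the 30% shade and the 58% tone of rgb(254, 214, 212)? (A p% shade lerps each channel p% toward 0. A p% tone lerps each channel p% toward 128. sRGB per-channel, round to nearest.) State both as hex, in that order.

30% shade:
  R: 254 + 0.3×(0−254) = 254 − 76.2 = 177.8 → 178
  G: 214 + 0.3×(0−214) = 214 − 64.2 = 149.8 → 150
  B: 212 + 0.3×(0−212) = 212 − 63.6 = 148.4 → 148
  → #B29694
58% tone:
  R: 254 − 73.08 = 180.92 → 181
  G: 214 + 0.58×(128−214) = 214 − 49.88 = 164.12 → 164
  B: 212 + 0.58×(128−212) = 212 − 48.72 = 163.28 → 163
  → #B5A4A3

#B29694, #B5A4A3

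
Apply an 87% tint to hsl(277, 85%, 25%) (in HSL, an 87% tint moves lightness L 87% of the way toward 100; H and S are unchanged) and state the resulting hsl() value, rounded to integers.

hsl(277, 85%, 90%)

L moves 87% from 25 toward 100: 25 + 65.25 = 90.25 → 90.
H and S are unchanged.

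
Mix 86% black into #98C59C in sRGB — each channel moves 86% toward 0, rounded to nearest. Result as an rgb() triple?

rgb(21, 28, 22)

#98C59C is rgb(152, 197, 156).
Per channel, c → c + 0.86(0 − c):
  R: 152 − 130.72 = 21.28 → 21
  G: 197 − 169.42 = 27.58 → 28
  B: 156 + 0.86×(0−156) = 156 − 134.16 = 21.84 → 22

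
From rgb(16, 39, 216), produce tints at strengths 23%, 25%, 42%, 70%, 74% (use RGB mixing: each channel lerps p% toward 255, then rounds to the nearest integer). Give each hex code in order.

23%: (16 + 54.97 = 70.97→71, 39 + 49.68 = 88.68→89, 216 + 8.97 = 224.97→225) → #4759E1
25%: (16 + 59.75 = 75.75→76, 39 + 54 = 93→93, 216 + 9.75 = 225.75→226) → #4C5DE2
42%: (16 + 100.38 = 116.38→116, 39 + 90.72 = 129.72→130, 216 + 16.38 = 232.38→232) → #7482E8
70%: (16 + 167.3 = 183.3→183, 39 + 151.2 = 190.2→190, 216 + 27.3 = 243.3→243) → #B7BEF3
74%: (16 + 176.86 = 192.86→193, 39 + 159.84 = 198.84→199, 216 + 28.86 = 244.86→245) → #C1C7F5

#4759E1, #4C5DE2, #7482E8, #B7BEF3, #C1C7F5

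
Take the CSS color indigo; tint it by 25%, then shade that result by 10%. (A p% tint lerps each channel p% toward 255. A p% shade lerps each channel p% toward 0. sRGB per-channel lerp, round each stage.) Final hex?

CSS indigo is rgb(75, 0, 130).
A 25% tint moves each channel 25% toward 255:
  R: 75 + 0.25×(255−75) = 75 + 45 = 120 → 120
  G: 0 + 0.25×(255−0) = 0 + 63.75 = 63.75 → 64
  B: 130 + 0.25×(255−130) = 130 + 31.25 = 161.25 → 161
After the tint: rgb(120, 64, 161) = #7840A1.
Lerp each channel 10% toward 0:
  R: 120 + 0.1×(0−120) = 120 − 12 = 108 → 108
  G: 64 + 0.1×(0−64) = 64 − 6.4 = 57.6 → 58
  B: 161 − 16.1 = 144.9 → 145
rgb(108, 58, 145) = #6C3A91.

#6C3A91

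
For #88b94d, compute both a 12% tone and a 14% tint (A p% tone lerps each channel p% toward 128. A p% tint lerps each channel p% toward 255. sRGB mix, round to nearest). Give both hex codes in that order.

#87b253, #99c366

#88b94d is rgb(136, 185, 77).
12% tone:
  R: 136 + 0.12×(128−136) = 136 − 0.96 = 135.04 → 135
  G: 185 + 0.12×(128−185) = 185 − 6.84 = 178.16 → 178
  B: 77 + 6.12 = 83.12 → 83
  → #87b253
14% tint:
  R: 136 + 16.66 = 152.66 → 153
  G: 185 + 9.8 = 194.8 → 195
  B: 77 + 0.14×(255−77) = 77 + 24.92 = 101.92 → 102
  → #99c366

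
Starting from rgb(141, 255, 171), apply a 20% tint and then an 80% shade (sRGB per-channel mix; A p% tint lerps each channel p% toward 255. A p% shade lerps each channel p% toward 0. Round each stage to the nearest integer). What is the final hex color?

#213326

Lerp each channel 20% toward 255:
  R: 141 + 0.2×(255−141) = 141 + 22.8 = 163.8 → 164
  G: 255 + 0.2×(255−255) = 255 + 0 = 255 → 255
  B: 171 + 16.8 = 187.8 → 188
After the tint: rgb(164, 255, 188) = #A4FFBC.
An 80% shade moves each channel 80% toward 0:
  R: 164 − 131.2 = 32.8 → 33
  G: 255 + 0.8×(0−255) = 255 − 204 = 51 → 51
  B: 188 + 0.8×(0−188) = 188 − 150.4 = 37.6 → 38
rgb(33, 51, 38) = #213326.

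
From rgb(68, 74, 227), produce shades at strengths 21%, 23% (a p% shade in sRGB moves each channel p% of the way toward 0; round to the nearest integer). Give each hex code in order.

#363ab3, #3439af

21%: (68 − 14.28 = 53.72→54, 74 − 15.54 = 58.46→58, 227 − 47.67 = 179.33→179) → #363ab3
23%: (68 − 15.64 = 52.36→52, 74 − 17.02 = 56.98→57, 227 − 52.21 = 174.79→175) → #3439af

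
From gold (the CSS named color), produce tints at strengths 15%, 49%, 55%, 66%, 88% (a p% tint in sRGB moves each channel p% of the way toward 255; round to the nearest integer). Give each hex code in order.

#ffdd26, #ffeb7d, #ffed8c, #fff1a8, #fffae0

CSS gold is rgb(255, 215, 0).
15%: (255→255, 215 + 6 = 221→221, 0 + 38.25 = 38.25→38) → #ffdd26
49%: (255→255, 215 + 19.6 = 234.6→235, 0 + 124.95 = 124.95→125) → #ffeb7d
55%: (255→255, 215 + 22 = 237→237, 0 + 140.25 = 140.25→140) → #ffed8c
66%: (255→255, 215 + 26.4 = 241.4→241, 0 + 168.3 = 168.3→168) → #fff1a8
88%: (255→255, 215 + 35.2 = 250.2→250, 0 + 224.4 = 224.4→224) → #fffae0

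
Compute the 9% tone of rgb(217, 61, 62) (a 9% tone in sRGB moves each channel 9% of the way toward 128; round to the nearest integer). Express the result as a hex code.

Lerp each channel 9% toward 128:
  R: 217 + 0.09×(128−217) = 217 − 8.01 = 208.99 → 209
  G: 61 + 0.09×(128−61) = 61 + 6.03 = 67.03 → 67
  B: 62 + 0.09×(128−62) = 62 + 5.94 = 67.94 → 68
rgb(209, 67, 68) = #D14344.

#D14344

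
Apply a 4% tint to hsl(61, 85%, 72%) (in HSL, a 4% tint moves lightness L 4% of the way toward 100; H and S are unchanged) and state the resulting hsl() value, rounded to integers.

hsl(61, 85%, 73%)

L moves 4% from 72 toward 100: 72 + 1.12 = 73.12 → 73.
H and S are unchanged.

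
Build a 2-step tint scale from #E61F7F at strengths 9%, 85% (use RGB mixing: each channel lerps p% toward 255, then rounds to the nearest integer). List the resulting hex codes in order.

#E8338B, #FBDDEC

#E61F7F is rgb(230, 31, 127).
9%: (230 + 2.25 = 232.25→232, 31 + 20.16 = 51.16→51, 127 + 11.52 = 138.52→139) → #E8338B
85%: (230 + 21.25 = 251.25→251, 31 + 190.4 = 221.4→221, 127 + 108.8 = 235.8→236) → #FBDDEC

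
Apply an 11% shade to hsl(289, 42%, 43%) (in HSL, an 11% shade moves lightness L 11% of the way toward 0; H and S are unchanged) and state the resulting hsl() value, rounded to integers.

L moves 11% from 43 toward 0: 43 − 4.73 = 38.27 → 38.
H and S are unchanged.

hsl(289, 42%, 38%)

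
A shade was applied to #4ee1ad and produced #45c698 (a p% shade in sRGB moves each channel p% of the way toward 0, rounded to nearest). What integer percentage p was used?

#4ee1ad is rgb(78, 225, 173); #45c698 is rgb(69, 198, 152).
On the G channel (widest range): 198 ≈ 225 + (p/100)(0 − 225), so p ≈ 100×(198 − 225)/(0 − 225) = -2700/-225 = 12.00.
p = 12 reproduces all three channels after rounding.

12%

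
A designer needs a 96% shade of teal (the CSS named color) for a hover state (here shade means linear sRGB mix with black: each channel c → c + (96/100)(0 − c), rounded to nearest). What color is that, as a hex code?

CSS teal is rgb(0, 128, 128).
Per channel, c → c + 0.96(0 − c):
  R: 0 + 0 = 0 → 0
  G: 128 − 122.88 = 5.12 → 5
  B: 128 + 0.96×(0−128) = 128 − 122.88 = 5.12 → 5
rgb(0, 5, 5) = #000505.

#000505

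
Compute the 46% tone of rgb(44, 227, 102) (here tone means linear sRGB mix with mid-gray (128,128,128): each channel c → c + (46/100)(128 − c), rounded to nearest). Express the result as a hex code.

#53b572

A 46% tone moves each channel 46% toward 128:
  R: 44 + 0.46×(128−44) = 44 + 38.64 = 82.64 → 83
  G: 227 − 45.54 = 181.46 → 181
  B: 102 + 0.46×(128−102) = 102 + 11.96 = 113.96 → 114
rgb(83, 181, 114) = #53b572.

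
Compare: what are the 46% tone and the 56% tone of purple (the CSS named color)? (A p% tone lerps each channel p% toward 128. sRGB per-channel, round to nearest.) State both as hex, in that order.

#803b80, #804880

CSS purple is rgb(128, 0, 128).
46% tone:
  R: 128 + 0.46×(128−128) = 128 + 0 = 128 → 128
  G: 0 + 0.46×(128−0) = 0 + 58.88 = 58.88 → 59
  B: 128 + 0.46×(128−128) = 128 + 0 = 128 → 128
  → #803b80
56% tone:
  R: 128 + 0.56×(128−128) = 128 + 0 = 128 → 128
  G: 0 + 0.56×(128−0) = 0 + 71.68 = 71.68 → 72
  B: 128 + 0.56×(128−128) = 128 + 0 = 128 → 128
  → #804880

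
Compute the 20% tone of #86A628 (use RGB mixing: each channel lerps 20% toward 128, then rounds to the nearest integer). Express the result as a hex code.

#86A628 is rgb(134, 166, 40).
A 20% tone moves each channel 20% toward 128:
  R: 134 − 1.2 = 132.8 → 133
  G: 166 + 0.2×(128−166) = 166 − 7.6 = 158.4 → 158
  B: 40 + 17.6 = 57.6 → 58
rgb(133, 158, 58) = #859E3A.

#859E3A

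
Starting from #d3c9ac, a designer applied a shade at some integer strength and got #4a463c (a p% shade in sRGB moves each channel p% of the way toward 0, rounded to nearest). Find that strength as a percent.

#d3c9ac is rgb(211, 201, 172); #4a463c is rgb(74, 70, 60).
On the R channel (widest range): 74 ≈ 211 + (p/100)(0 − 211), so p ≈ 100×(74 − 211)/(0 − 211) = -13700/-211 = 64.93.
p = 65 reproduces all three channels after rounding.

65%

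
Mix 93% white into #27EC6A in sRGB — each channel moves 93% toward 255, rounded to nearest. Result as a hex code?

#27EC6A is rgb(39, 236, 106).
Per channel, c → c + 0.93(255 − c):
  R: 39 + 0.93×(255−39) = 39 + 200.88 = 239.88 → 240
  G: 236 + 0.93×(255−236) = 236 + 17.67 = 253.67 → 254
  B: 106 + 138.57 = 244.57 → 245
rgb(240, 254, 245) = #F0FEF5.

#F0FEF5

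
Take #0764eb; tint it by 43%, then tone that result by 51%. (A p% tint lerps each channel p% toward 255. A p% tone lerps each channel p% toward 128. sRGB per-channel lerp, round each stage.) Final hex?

#0764eb is rgb(7, 100, 235).
A 43% tint moves each channel 43% toward 255:
  R: 7 + 0.43×(255−7) = 7 + 106.64 = 113.64 → 114
  G: 100 + 0.43×(255−100) = 100 + 66.65 = 166.65 → 167
  B: 235 + 0.43×(255−235) = 235 + 8.6 = 243.6 → 244
After the tint: rgb(114, 167, 244) = #72a7f4.
Lerp each channel 51% toward 128:
  R: 114 + 7.14 = 121.14 → 121
  G: 167 + 0.51×(128−167) = 167 − 19.89 = 147.11 → 147
  B: 244 + 0.51×(128−244) = 244 − 59.16 = 184.84 → 185
rgb(121, 147, 185) = #7993b9.

#7993b9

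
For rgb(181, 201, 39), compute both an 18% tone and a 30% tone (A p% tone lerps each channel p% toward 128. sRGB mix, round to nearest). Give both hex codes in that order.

#abbc37, #a5b342

18% tone:
  R: 181 + 0.18×(128−181) = 181 − 9.54 = 171.46 → 171
  G: 201 + 0.18×(128−201) = 201 − 13.14 = 187.86 → 188
  B: 39 + 16.02 = 55.02 → 55
  → #abbc37
30% tone:
  R: 181 − 15.9 = 165.1 → 165
  G: 201 + 0.3×(128−201) = 201 − 21.9 = 179.1 → 179
  B: 39 + 0.3×(128−39) = 39 + 26.7 = 65.7 → 66
  → #a5b342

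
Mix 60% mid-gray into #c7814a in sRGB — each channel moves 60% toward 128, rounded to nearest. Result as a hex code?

#c7814a is rgb(199, 129, 74).
A 60% tone moves each channel 60% toward 128:
  R: 199 + 0.6×(128−199) = 199 − 42.6 = 156.4 → 156
  G: 129 − 0.6 = 128.4 → 128
  B: 74 + 32.4 = 106.4 → 106
rgb(156, 128, 106) = #9c806a.

#9c806a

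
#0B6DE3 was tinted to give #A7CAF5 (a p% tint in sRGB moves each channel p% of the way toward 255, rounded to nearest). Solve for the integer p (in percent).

#0B6DE3 is rgb(11, 109, 227); #A7CAF5 is rgb(167, 202, 245).
On the R channel (widest range): 167 ≈ 11 + (p/100)(255 − 11), so p ≈ 100×(167 − 11)/(255 − 11) = 15600/244 = 63.93.
p = 64 reproduces all three channels after rounding.

64%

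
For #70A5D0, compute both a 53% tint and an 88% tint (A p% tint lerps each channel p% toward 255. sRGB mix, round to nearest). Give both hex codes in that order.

#BCD5E9, #EEF4F9

#70A5D0 is rgb(112, 165, 208).
53% tint:
  R: 112 + 0.53×(255−112) = 112 + 75.79 = 187.79 → 188
  G: 165 + 0.53×(255−165) = 165 + 47.7 = 212.7 → 213
  B: 208 + 0.53×(255−208) = 208 + 24.91 = 232.91 → 233
  → #BCD5E9
88% tint:
  R: 112 + 0.88×(255−112) = 112 + 125.84 = 237.84 → 238
  G: 165 + 79.2 = 244.2 → 244
  B: 208 + 0.88×(255−208) = 208 + 41.36 = 249.36 → 249
  → #EEF4F9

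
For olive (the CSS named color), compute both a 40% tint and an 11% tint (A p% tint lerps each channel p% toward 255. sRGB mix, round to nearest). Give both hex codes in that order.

#b3b366, #8e8e1c

CSS olive is rgb(128, 128, 0).
40% tint:
  R: 128 + 50.8 = 178.8 → 179
  G: 128 + 0.4×(255−128) = 128 + 50.8 = 178.8 → 179
  B: 0 + 102 = 102 → 102
  → #b3b366
11% tint:
  R: 128 + 0.11×(255−128) = 128 + 13.97 = 141.97 → 142
  G: 128 + 13.97 = 141.97 → 142
  B: 0 + 28.05 = 28.05 → 28
  → #8e8e1c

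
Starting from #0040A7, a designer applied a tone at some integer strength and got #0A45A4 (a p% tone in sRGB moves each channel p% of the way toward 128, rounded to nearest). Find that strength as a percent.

8%

#0040A7 is rgb(0, 64, 167); #0A45A4 is rgb(10, 69, 164).
On the R channel (widest range): 10 ≈ 0 + (p/100)(128 − 0), so p ≈ 100×(10 − 0)/(128 − 0) = 1000/128 = 7.81.
p = 8 reproduces all three channels after rounding.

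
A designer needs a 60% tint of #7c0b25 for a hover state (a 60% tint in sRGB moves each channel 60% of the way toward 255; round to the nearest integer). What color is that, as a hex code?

#7c0b25 is rgb(124, 11, 37).
A 60% tint moves each channel 60% toward 255:
  R: 124 + 0.6×(255−124) = 124 + 78.6 = 202.6 → 203
  G: 11 + 0.6×(255−11) = 11 + 146.4 = 157.4 → 157
  B: 37 + 0.6×(255−37) = 37 + 130.8 = 167.8 → 168
rgb(203, 157, 168) = #cb9da8.

#cb9da8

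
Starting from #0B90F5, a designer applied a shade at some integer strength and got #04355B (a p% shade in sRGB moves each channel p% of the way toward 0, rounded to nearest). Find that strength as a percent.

63%

#0B90F5 is rgb(11, 144, 245); #04355B is rgb(4, 53, 91).
On the B channel (widest range): 91 ≈ 245 + (p/100)(0 − 245), so p ≈ 100×(91 − 245)/(0 − 245) = -15400/-245 = 62.86.
p = 63 reproduces all three channels after rounding.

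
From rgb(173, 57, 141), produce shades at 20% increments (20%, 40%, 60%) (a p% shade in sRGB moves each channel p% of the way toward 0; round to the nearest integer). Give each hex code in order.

20%: (173 − 34.6 = 138.4→138, 57 − 11.4 = 45.6→46, 141 − 28.2 = 112.8→113) → #8A2E71
40%: (173 − 69.2 = 103.8→104, 57 − 22.8 = 34.2→34, 141 − 56.4 = 84.6→85) → #682255
60%: (173 − 103.8 = 69.2→69, 57 − 34.2 = 22.8→23, 141 − 84.6 = 56.4→56) → #451738

#8A2E71, #682255, #451738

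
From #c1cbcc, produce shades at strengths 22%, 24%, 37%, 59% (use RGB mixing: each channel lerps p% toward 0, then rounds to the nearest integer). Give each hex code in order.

#979e9f, #939a9b, #7a8081, #4f5354

#c1cbcc is rgb(193, 203, 204).
22%: (193 − 42.46 = 150.54→151, 203 − 44.66 = 158.34→158, 204 − 44.88 = 159.12→159) → #979e9f
24%: (193 − 46.32 = 146.68→147, 203 − 48.72 = 154.28→154, 204 − 48.96 = 155.04→155) → #939a9b
37%: (193 − 71.41 = 121.59→122, 203 − 75.11 = 127.89→128, 204 − 75.48 = 128.52→129) → #7a8081
59%: (193 − 113.87 = 79.13→79, 203 − 119.77 = 83.23→83, 204 − 120.36 = 83.64→84) → #4f5354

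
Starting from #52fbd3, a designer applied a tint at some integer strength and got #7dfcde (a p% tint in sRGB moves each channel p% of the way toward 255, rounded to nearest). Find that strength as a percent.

#52fbd3 is rgb(82, 251, 211); #7dfcde is rgb(125, 252, 222).
On the R channel (widest range): 125 ≈ 82 + (p/100)(255 − 82), so p ≈ 100×(125 − 82)/(255 − 82) = 4300/173 = 24.86.
p = 25 reproduces all three channels after rounding.

25%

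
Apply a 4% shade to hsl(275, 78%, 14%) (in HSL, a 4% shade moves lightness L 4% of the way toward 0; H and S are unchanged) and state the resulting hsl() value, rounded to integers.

hsl(275, 78%, 13%)

L moves 4% from 14 toward 0: 14 − 0.56 = 13.44 → 13.
H and S are unchanged.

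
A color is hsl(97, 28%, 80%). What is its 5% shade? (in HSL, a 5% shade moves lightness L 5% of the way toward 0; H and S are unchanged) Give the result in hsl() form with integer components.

L moves 5% from 80 toward 0: 80 − 4 = 76 → 76.
H and S are unchanged.

hsl(97, 28%, 76%)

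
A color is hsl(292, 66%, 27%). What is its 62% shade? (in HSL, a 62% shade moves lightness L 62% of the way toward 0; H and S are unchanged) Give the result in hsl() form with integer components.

hsl(292, 66%, 10%)

L moves 62% from 27 toward 0: 27 − 16.74 = 10.26 → 10.
H and S are unchanged.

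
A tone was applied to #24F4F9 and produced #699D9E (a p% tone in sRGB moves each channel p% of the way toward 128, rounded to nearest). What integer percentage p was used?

#24F4F9 is rgb(36, 244, 249); #699D9E is rgb(105, 157, 158).
On the B channel (widest range): 158 ≈ 249 + (p/100)(128 − 249), so p ≈ 100×(158 − 249)/(128 − 249) = -9100/-121 = 75.21.
p = 75 reproduces all three channels after rounding.

75%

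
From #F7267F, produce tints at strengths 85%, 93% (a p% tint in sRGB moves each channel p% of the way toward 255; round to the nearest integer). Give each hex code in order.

#FEDEEC, #FEF0F6

#F7267F is rgb(247, 38, 127).
85%: (247 + 6.8 = 253.8→254, 38 + 184.45 = 222.45→222, 127 + 108.8 = 235.8→236) → #FEDEEC
93%: (247 + 7.44 = 254.44→254, 38 + 201.81 = 239.81→240, 127 + 119.04 = 246.04→246) → #FEF0F6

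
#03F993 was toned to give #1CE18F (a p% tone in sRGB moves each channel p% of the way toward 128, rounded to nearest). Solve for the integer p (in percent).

20%

#03F993 is rgb(3, 249, 147); #1CE18F is rgb(28, 225, 143).
On the R channel (widest range): 28 ≈ 3 + (p/100)(128 − 3), so p ≈ 100×(28 − 3)/(128 − 3) = 2500/125 = 20.00.
p = 20 reproduces all three channels after rounding.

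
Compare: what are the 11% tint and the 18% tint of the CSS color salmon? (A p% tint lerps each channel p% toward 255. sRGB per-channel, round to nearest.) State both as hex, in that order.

CSS salmon is rgb(250, 128, 114).
11% tint:
  R: 250 + 0.55 = 250.55 → 251
  G: 128 + 13.97 = 141.97 → 142
  B: 114 + 0.11×(255−114) = 114 + 15.51 = 129.51 → 130
  → #fb8e82
18% tint:
  R: 250 + 0.18×(255−250) = 250 + 0.9 = 250.9 → 251
  G: 128 + 22.86 = 150.86 → 151
  B: 114 + 0.18×(255−114) = 114 + 25.38 = 139.38 → 139
  → #fb978b

#fb8e82, #fb978b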